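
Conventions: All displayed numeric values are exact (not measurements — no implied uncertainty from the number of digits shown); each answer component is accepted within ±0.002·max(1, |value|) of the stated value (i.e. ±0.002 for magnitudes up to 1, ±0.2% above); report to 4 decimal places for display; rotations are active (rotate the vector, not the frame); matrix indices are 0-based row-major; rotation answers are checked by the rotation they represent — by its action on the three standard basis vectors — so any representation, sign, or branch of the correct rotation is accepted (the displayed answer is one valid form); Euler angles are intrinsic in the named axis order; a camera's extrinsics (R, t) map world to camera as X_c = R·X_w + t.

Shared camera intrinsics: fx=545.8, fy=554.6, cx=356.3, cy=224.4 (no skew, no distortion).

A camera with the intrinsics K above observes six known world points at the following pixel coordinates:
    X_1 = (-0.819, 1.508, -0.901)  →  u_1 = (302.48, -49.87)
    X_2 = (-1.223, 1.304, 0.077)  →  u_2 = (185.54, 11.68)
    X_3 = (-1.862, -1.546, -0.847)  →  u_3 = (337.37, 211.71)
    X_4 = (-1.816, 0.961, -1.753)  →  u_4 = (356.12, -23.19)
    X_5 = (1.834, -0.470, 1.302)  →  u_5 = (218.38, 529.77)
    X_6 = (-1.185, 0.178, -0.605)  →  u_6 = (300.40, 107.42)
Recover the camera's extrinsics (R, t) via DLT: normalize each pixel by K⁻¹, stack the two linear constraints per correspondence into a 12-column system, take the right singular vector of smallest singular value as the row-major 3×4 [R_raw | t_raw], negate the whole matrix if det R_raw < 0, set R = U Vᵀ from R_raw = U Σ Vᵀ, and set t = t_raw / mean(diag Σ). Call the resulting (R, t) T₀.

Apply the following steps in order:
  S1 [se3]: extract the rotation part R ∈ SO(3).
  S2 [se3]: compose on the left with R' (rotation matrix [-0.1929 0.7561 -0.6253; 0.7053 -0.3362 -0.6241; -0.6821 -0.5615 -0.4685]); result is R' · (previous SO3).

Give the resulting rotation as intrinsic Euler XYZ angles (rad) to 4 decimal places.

source (pnp_recover): camera pose = R=[0.4426 -0.2275 -0.8674; 0.4400 -0.7877 0.4312; -0.7813 -0.5725 -0.2485], t=(-0.5000, -0.1900, 4.3000)
after S1 (rot_of_se3): [0.4426 -0.2275 -0.8674; 0.4400 -0.7877 0.4312; -0.7813 -0.5725 -0.2485]
after S2 (compose_so3): [0.7360 -0.1937 0.6487; 0.6518 0.4616 -0.6017; -0.1829 0.8657 0.4660]

rotation (euler_xyz) = (0.9118, 0.7059, 0.2573)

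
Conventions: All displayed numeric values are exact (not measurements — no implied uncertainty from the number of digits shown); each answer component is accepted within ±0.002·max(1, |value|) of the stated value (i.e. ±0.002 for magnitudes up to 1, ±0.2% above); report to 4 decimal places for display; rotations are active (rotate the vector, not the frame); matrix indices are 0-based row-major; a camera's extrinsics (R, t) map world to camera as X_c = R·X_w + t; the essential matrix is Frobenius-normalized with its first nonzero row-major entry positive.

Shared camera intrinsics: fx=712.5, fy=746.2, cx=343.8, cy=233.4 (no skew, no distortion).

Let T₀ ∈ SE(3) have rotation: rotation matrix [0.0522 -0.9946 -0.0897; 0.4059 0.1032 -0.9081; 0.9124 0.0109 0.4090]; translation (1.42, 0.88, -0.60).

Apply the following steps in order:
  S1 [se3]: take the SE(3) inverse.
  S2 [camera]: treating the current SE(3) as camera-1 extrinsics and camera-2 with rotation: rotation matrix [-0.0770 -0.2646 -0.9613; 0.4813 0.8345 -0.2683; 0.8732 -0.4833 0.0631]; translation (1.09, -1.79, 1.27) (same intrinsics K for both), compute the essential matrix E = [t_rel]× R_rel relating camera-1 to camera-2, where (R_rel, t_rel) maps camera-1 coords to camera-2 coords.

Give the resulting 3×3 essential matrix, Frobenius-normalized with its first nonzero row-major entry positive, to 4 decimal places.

matrix = [0.0647 -0.2899 -0.5150; 0.5490 -0.3741 0.2342; 0.0148 0.1490 0.3575]

after S1 (invert_se3): R=[0.0522 0.4059 0.9124; -0.9946 0.1032 0.0109; -0.0897 -0.9081 0.4091], t=(0.1162, 1.3281, 1.1720)
after S2 (essential): [0.0647 -0.2899 -0.5150; 0.5490 -0.3741 0.2342; 0.0148 0.1490 0.3575]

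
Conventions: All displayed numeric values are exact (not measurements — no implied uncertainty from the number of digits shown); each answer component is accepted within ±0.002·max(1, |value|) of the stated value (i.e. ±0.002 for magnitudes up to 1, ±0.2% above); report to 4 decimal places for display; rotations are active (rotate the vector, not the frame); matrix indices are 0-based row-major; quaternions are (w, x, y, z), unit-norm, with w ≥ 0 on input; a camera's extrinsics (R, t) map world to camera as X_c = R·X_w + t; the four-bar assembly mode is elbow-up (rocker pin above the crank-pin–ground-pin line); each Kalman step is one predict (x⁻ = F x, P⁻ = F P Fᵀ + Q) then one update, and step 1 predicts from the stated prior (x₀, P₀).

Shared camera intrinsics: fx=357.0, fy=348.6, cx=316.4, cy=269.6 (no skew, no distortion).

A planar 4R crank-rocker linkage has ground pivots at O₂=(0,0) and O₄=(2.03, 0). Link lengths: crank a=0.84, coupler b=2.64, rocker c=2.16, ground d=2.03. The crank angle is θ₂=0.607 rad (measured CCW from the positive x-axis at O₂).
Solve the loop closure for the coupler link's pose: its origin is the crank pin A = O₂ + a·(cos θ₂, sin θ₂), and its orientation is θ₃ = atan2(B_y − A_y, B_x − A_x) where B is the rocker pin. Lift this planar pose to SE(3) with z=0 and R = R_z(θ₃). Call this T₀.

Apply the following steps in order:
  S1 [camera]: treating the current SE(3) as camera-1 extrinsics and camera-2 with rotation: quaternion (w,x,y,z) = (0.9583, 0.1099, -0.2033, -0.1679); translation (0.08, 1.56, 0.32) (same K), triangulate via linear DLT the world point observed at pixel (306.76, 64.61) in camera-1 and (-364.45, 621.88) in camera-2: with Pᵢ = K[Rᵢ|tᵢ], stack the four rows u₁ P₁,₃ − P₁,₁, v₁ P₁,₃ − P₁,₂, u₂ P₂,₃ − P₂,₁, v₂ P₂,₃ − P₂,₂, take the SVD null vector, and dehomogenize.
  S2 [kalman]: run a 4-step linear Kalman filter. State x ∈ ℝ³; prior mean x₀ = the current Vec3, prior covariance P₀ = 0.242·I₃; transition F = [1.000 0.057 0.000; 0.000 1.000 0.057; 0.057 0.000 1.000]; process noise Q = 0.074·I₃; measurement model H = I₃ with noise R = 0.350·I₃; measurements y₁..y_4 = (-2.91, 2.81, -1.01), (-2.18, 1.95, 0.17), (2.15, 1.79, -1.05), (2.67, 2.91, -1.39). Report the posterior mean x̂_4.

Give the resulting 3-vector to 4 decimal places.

source (fourbar_fk): coupler pose = R=[0.8177 -0.5756 0.0000; 0.5756 0.8177 0.0000; 0.0000 0.0000 1.0000], t=(0.6899, 0.4791, 0.0000)
after S1 (triangulate): (-1.4562, -0.7898, 1.7090)
after S2 (kf_track): (0.7726, 2.0888, -0.6378)

result = (0.7726, 2.0888, -0.6378)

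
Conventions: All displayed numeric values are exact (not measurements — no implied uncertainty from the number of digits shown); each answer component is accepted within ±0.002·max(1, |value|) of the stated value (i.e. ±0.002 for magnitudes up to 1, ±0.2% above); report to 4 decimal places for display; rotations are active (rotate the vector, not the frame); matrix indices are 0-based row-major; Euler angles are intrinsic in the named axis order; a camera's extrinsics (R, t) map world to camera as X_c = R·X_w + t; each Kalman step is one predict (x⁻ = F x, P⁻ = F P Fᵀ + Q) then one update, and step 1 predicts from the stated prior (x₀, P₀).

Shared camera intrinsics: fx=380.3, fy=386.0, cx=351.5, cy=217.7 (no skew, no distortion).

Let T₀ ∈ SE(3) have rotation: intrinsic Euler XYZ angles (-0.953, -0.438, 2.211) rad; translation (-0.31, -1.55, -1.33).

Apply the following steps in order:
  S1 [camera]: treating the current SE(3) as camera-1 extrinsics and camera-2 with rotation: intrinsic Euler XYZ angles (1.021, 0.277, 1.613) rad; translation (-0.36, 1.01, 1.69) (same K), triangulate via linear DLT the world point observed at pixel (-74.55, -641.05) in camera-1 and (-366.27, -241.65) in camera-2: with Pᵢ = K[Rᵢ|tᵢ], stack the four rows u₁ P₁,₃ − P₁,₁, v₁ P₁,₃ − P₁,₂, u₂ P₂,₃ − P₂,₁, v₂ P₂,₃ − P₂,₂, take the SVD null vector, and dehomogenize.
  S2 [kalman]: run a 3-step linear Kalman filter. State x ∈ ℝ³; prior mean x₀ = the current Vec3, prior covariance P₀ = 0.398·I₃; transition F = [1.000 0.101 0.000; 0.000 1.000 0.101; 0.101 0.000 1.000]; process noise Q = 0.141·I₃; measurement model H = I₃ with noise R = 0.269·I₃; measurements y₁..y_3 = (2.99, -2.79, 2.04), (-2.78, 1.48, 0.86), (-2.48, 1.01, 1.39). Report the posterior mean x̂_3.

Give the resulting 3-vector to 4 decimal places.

after S1 (triangulate): (-1.6657, 1.8946, 1.0136)
after S2 (kf_track): (-1.6800, 0.7009, 1.2634)

result = (-1.6800, 0.7009, 1.2634)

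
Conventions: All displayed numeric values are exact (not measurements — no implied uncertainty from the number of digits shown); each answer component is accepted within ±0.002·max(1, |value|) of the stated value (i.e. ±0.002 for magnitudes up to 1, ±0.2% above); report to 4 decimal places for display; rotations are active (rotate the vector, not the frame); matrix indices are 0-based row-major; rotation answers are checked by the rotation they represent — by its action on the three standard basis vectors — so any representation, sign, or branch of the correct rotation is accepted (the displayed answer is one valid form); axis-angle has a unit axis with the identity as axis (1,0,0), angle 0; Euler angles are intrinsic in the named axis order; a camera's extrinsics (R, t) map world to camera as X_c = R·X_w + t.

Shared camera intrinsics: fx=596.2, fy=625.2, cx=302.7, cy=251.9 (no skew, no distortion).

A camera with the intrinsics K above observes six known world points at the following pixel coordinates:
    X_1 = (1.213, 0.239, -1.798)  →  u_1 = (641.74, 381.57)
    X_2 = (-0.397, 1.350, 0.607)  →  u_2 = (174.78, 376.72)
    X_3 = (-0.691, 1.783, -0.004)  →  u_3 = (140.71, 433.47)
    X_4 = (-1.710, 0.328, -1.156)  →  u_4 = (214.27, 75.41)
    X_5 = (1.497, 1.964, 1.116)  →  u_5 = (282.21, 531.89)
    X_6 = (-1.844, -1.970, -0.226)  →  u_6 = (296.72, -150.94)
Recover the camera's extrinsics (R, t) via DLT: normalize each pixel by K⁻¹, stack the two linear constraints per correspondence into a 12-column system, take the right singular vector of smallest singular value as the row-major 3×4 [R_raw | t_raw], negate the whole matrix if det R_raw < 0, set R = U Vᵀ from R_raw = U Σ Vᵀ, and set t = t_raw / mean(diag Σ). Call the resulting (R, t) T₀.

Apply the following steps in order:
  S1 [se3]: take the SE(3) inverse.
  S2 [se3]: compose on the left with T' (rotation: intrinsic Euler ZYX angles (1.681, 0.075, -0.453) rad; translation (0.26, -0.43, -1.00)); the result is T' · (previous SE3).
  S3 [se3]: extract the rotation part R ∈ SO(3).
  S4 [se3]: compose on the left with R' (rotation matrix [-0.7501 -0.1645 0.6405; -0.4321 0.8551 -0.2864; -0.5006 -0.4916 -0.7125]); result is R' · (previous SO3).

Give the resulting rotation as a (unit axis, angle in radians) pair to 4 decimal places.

rotation (axis_angle) = ((0.2235, 0.9549, 0.1954), 2.6465)

source (pnp_recover): camera pose = R=[0.6949 -0.4309 -0.5758; 0.5516 0.8331 0.0422; 0.4615 -0.3469 0.8165], t=(0.2600, -0.0500, 4.5700)
after S1 (invert_se3): R=[0.6949 0.5516 0.4615; -0.4309 0.8331 -0.3469; -0.5758 0.0422 0.8165], t=(-2.2619, 1.7391, -3.5798)
after S2 (compose_se3): R=[0.5621 -0.8207 -0.1031; 0.7345 0.4380 0.5184; -0.3802 -0.3671 0.8489], t=(0.5439, -2.9679, -4.7992)
after S3 (rot_of_se3): [0.5621 -0.8207 -0.1031; 0.7345 0.4380 0.5184; -0.3802 -0.3671 0.8489]
after S4 (compose_so3): [-0.7860 0.3084 0.5358; 0.4941 0.8342 0.2447; -0.3715 0.4571 -0.8081]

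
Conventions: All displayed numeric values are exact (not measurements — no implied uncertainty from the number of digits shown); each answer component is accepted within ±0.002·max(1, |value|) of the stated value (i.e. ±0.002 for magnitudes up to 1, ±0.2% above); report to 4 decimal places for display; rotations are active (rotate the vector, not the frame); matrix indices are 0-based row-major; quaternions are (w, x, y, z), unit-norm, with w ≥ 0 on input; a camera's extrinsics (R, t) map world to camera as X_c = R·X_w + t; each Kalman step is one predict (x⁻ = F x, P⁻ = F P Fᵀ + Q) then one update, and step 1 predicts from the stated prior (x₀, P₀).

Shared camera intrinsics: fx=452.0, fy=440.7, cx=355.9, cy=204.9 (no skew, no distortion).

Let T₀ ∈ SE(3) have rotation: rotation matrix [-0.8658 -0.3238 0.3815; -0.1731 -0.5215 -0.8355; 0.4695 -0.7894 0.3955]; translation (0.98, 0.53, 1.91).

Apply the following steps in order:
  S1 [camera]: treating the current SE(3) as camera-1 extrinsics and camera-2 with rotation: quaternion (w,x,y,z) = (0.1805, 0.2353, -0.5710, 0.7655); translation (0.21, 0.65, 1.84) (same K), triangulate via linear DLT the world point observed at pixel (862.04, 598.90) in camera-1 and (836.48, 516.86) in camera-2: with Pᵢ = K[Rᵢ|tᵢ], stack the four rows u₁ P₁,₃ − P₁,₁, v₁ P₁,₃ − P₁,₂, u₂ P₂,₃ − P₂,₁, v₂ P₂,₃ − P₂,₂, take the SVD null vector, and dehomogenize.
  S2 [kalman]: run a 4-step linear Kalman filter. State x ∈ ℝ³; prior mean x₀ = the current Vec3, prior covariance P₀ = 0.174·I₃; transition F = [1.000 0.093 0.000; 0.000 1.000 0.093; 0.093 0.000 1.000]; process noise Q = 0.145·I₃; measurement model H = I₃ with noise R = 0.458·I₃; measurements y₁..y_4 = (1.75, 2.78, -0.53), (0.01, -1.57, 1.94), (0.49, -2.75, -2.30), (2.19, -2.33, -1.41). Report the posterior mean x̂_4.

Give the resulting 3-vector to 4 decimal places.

after S1 (triangulate): (-1.5886, -1.9322, -0.4977)
after S2 (kf_track): (0.8316, -1.8885, -0.9891)

result = (0.8316, -1.8885, -0.9891)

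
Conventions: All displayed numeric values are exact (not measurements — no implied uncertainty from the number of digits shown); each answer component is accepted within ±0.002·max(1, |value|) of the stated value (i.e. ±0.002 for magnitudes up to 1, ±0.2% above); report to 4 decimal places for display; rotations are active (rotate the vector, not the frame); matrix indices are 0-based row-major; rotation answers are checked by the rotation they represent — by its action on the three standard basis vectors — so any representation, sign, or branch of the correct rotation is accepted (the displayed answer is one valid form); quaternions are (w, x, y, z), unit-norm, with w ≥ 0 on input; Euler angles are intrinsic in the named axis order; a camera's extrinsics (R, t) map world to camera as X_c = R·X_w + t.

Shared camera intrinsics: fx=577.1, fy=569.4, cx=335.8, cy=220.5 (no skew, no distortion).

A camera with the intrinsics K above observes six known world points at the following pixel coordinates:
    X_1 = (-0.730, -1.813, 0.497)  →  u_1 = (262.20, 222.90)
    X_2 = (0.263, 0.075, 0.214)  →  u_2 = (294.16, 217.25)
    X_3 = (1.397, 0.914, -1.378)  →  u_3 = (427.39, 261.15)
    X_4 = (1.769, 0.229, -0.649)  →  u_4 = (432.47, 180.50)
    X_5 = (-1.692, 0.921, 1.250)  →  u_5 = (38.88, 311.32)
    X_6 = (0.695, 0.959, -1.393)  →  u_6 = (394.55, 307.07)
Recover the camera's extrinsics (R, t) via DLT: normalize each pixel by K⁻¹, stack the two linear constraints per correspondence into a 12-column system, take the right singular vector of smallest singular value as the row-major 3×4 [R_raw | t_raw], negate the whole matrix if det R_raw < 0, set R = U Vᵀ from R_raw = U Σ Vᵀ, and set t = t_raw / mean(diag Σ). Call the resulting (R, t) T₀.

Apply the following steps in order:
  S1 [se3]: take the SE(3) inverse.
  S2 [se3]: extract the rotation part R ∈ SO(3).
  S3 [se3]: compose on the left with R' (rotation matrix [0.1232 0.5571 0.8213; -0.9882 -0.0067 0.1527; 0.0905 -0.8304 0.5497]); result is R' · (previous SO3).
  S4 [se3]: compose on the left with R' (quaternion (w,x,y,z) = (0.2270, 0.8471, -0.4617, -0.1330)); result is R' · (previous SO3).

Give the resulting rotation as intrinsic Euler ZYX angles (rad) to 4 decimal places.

rotation (euler_zyx) = (1.4714, 0.3303, 1.1081)

source (pnp_recover): camera pose = R=[0.5758 -0.3999 -0.7131; -0.6872 0.2359 -0.6872; 0.4430 0.8857 -0.1390], t=(-0.3500, 0.2800, 5.1292)
after S1 (invert_se3): R=[0.5758 -0.6872 0.4430; -0.3999 0.2359 0.8857; -0.7131 -0.6872 -0.1390], t=(-1.8783, -4.7489, 0.6557)
after S2 (rot_of_se3): [0.5758 -0.6872 0.4430; -0.3999 0.2359 0.8857; -0.7131 -0.6872 -0.1390]
after S3 (compose_so3): [-0.7375 -0.5176 0.4338; -0.6753 0.5726 -0.4649; -0.0078 -0.6358 -0.7718]
after S4 (compose_so3): [0.0939 -0.4154 0.9048; 0.9413 0.3331 0.0553; -0.3244 0.8465 0.4222]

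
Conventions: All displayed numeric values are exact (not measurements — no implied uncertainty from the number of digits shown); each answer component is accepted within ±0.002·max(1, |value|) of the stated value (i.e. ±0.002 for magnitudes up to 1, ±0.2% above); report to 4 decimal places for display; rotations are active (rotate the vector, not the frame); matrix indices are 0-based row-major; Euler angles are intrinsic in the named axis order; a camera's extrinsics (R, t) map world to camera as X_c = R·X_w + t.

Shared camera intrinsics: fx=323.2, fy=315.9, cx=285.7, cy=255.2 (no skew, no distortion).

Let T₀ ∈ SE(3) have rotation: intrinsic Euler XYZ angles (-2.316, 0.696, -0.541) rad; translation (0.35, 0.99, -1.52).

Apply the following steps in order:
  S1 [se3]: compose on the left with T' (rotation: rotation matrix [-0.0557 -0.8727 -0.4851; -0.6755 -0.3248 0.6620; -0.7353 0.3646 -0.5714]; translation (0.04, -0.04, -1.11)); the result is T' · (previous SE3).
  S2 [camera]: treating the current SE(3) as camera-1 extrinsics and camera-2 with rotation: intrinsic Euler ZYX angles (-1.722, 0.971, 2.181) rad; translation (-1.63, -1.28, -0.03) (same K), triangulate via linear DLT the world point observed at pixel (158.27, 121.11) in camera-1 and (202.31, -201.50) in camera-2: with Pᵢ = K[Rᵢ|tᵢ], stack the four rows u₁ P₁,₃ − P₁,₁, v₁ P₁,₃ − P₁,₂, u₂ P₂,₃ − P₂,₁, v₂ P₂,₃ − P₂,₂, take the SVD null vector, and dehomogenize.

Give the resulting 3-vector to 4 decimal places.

after S1 (compose_se3): R=[-0.3533 0.8940 -0.2755; 0.0707 -0.2681 -0.9608; -0.9328 -0.3589 0.0315], t=(-0.1061, -1.6042, -0.1379)
after S2 (triangulate): (-0.8758, -0.9820, -1.0185)

result = (-0.8758, -0.9820, -1.0185)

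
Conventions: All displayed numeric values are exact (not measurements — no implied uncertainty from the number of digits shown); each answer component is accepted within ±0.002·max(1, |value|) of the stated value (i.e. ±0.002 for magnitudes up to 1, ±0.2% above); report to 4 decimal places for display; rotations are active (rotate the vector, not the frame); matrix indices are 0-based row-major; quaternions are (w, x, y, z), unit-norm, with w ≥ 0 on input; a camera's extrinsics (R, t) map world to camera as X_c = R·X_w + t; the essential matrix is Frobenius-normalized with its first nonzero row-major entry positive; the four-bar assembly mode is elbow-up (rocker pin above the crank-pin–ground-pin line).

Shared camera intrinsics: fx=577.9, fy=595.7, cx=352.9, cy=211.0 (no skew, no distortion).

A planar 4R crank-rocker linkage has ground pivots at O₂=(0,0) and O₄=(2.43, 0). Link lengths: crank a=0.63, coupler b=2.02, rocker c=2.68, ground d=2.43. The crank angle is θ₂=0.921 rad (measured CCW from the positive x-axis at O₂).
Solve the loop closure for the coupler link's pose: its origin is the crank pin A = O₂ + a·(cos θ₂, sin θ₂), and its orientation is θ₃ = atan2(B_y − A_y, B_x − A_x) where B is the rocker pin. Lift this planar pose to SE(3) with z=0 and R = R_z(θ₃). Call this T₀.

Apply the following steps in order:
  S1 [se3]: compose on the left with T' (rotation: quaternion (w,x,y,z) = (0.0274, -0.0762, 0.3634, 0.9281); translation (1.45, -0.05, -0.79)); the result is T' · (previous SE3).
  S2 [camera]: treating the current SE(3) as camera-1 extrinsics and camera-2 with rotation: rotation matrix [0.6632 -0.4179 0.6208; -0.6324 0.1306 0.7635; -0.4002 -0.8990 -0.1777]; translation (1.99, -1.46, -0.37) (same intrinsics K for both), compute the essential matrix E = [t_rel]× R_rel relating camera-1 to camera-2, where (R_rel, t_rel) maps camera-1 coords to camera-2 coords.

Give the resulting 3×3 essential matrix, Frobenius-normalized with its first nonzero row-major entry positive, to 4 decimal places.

source (fourbar_fk): coupler pose = R=[0.3884 -0.9215 0.0000; 0.9215 0.3884 0.0000; 0.0000 0.0000 1.0000], t=(0.3812, 0.5016, 0.0000)
after S1 (compose_se3): R=[-0.4812 0.8681 -0.1215; -0.6785 -0.2811 0.6787; 0.5551 0.4091 0.7243], t=(1.0205, -0.4201, -0.5152)
after S2 (essential): [0.1507 -0.1091 0.1914; 0.3697 -0.2641 0.4715; 0.0106 0.6200 0.3399]

matrix = [0.1507 -0.1091 0.1914; 0.3697 -0.2641 0.4715; 0.0106 0.6200 0.3399]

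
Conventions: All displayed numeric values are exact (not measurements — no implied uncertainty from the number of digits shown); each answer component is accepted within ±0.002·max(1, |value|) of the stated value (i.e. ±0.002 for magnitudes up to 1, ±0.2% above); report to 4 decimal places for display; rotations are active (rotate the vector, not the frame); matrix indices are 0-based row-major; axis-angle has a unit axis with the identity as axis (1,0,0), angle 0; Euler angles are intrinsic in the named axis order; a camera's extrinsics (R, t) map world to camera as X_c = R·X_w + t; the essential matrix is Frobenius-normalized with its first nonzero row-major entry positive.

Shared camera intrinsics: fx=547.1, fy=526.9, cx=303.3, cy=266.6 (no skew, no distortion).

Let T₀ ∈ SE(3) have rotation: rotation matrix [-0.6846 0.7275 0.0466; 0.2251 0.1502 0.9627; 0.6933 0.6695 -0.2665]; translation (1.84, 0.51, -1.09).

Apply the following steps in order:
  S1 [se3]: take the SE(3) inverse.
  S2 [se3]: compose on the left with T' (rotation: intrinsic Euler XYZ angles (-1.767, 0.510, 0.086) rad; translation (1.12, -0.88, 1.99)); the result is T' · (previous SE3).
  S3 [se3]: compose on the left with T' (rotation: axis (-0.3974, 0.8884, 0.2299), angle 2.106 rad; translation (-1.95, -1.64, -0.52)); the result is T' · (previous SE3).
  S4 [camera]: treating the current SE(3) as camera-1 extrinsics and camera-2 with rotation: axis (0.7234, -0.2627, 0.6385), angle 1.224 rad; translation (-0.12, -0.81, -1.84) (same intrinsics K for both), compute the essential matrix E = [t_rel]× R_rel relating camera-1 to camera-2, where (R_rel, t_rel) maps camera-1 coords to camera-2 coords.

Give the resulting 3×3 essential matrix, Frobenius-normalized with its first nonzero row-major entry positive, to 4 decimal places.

matrix = [0.5104 0.0256 -0.1612; -0.2571 -0.3360 0.3672; 0.3919 -0.4189 0.2645]

after S1 (invert_se3): R=[-0.6846 0.2251 0.6933; 0.7275 0.1502 0.6695; 0.0466 0.9627 -0.2665], t=(1.9005, -0.6853, -0.8672)
after S2 (compose_se3): R=[-0.6270 0.6544 0.4226; 0.2665 0.6899 -0.6730; -0.7320 -0.3094 -0.6070], t=(2.4006, -2.4559, 2.8329)
after S3 (compose_se3): R=[-0.4829 -0.8757 -0.0030; -0.0840 0.0497 -0.9952; 0.8717 -0.4803 -0.0975], t=(0.9669, -2.2772, -3.8223)
after S4 (essential): [0.5104 0.0256 -0.1612; -0.2571 -0.3360 0.3672; 0.3919 -0.4189 0.2645]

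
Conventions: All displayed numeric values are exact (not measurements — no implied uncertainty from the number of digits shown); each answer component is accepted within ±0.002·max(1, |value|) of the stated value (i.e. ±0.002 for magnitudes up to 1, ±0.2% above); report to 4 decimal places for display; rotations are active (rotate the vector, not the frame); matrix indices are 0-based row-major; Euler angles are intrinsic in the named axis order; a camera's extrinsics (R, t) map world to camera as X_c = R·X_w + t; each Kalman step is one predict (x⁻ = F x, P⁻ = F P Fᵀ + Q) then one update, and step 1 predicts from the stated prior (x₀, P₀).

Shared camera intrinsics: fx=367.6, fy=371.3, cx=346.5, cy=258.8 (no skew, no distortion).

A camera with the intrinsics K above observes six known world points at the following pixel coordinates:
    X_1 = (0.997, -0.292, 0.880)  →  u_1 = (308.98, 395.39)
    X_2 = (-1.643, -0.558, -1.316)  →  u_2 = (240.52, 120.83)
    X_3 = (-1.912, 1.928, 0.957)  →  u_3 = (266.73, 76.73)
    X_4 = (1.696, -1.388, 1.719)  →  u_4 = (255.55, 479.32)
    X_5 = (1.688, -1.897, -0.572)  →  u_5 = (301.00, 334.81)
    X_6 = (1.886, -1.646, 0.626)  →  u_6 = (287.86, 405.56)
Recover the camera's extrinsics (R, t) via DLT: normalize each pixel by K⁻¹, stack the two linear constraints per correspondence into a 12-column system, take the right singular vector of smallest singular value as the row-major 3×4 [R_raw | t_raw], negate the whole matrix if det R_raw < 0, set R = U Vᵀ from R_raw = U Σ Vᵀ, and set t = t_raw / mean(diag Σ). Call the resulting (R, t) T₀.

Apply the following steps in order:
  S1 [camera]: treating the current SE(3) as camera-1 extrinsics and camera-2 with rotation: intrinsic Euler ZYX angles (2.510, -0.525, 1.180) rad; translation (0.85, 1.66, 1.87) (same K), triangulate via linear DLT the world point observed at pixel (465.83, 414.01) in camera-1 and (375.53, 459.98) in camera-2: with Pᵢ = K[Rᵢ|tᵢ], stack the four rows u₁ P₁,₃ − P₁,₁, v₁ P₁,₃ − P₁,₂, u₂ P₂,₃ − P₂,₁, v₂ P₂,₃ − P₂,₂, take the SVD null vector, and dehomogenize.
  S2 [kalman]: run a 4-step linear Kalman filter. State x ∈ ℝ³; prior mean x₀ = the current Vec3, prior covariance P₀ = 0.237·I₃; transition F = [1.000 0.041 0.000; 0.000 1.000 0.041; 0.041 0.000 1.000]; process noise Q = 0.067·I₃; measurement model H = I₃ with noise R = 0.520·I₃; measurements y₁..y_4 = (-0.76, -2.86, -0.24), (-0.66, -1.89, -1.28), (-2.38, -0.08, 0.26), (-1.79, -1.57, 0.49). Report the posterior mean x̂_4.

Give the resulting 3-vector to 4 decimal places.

result = (-0.9775, -0.9135, 0.0466)

source (pnp_recover): camera pose = R=[0.5409 0.7698 -0.3389; 0.6919 -0.1782 0.6997; 0.4782 -0.6129 -0.6290], t=(-0.4601, 0.2399, 4.2402)
after S1 (triangulate): (1.6782, 1.3149, 0.6278)
after S2 (kf_track): (-0.9775, -0.9135, 0.0466)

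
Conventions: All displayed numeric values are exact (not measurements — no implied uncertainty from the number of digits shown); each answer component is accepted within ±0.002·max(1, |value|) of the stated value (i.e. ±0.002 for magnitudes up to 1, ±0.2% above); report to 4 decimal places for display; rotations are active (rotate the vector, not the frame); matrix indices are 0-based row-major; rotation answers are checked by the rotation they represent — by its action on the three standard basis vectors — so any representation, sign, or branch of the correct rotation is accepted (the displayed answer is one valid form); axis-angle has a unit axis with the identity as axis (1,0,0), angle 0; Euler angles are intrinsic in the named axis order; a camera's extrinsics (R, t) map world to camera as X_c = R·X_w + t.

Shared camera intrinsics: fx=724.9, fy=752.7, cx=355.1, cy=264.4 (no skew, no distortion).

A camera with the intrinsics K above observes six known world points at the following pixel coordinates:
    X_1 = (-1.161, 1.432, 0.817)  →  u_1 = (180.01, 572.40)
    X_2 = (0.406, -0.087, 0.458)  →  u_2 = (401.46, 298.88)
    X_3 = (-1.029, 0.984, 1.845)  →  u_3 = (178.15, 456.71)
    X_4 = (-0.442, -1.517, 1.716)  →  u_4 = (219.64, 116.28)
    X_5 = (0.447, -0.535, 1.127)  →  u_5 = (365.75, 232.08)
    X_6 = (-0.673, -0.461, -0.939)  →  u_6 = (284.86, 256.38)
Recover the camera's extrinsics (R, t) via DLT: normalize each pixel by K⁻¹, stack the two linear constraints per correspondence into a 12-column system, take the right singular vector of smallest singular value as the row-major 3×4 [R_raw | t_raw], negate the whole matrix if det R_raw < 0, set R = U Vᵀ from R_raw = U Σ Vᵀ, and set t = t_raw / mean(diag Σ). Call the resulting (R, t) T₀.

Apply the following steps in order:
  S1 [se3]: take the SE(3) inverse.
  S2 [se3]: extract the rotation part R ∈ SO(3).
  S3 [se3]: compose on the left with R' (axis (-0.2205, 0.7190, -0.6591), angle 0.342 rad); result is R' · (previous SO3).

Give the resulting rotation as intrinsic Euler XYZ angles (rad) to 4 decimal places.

rotation (euler_xyz) = (-0.0059, 0.5794, -0.1253)

source (pnp_recover): camera pose = R=[0.9403 0.1063 -0.3234; -0.1122 0.9937 0.0003; 0.3214 0.0360 0.9462], t=(0.0800, 0.3500, 4.2007)
after S1 (invert_se3): R=[0.9403 -0.1122 0.3214; 0.1063 0.9937 0.0360; -0.3234 0.0003 0.9462], t=(-1.3862, -0.5074, -3.9492)
after S2 (rot_of_se3): [0.9403 -0.1122 0.3214; 0.1063 0.9937 0.0360; -0.3234 0.0003 0.9462]
after S3 (compose_so3): [0.8303 0.1046 0.5475; -0.1282 0.9917 0.0050; -0.5424 -0.0743 0.8368]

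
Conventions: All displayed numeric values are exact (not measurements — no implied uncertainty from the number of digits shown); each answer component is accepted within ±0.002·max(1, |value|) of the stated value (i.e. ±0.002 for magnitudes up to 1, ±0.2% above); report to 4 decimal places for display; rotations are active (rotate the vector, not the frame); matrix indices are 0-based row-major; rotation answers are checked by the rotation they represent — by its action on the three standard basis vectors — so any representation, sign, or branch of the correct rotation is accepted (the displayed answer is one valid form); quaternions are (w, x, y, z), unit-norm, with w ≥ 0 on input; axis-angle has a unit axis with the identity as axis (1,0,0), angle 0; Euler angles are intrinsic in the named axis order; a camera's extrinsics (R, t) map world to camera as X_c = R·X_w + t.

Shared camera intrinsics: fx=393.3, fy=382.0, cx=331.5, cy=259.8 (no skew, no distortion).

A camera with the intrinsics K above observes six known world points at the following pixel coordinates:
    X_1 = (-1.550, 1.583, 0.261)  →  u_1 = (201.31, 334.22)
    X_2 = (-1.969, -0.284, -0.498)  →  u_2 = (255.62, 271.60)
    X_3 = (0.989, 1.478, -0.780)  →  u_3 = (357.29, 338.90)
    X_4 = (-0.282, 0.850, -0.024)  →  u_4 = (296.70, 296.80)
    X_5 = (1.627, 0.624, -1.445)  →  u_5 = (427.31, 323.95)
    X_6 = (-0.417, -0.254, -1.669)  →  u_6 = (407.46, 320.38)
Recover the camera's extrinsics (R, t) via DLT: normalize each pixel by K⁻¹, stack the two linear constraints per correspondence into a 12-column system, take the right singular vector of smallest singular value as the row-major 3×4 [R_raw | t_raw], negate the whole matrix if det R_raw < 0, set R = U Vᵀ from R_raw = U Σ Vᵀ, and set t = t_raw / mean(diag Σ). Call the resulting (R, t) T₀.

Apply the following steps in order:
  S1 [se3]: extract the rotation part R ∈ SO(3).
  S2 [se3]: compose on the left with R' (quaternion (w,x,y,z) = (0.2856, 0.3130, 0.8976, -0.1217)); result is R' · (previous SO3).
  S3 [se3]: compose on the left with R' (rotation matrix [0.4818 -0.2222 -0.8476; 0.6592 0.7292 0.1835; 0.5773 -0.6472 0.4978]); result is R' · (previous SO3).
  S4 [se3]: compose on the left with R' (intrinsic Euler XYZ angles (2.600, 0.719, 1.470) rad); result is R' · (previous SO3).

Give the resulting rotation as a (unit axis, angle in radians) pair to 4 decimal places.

rotation (axis_angle) = ((-0.6861, 0.2290, -0.6906), 3.1220)

source (pnp_recover): camera pose = R=[0.6259 -0.4454 -0.6402; -0.0759 0.7822 -0.6184; 0.7762 0.4357 0.4558], t=(-0.0002, -0.1099, 5.9609)
after S1 (rot_of_se3): [0.6259 -0.4454 -0.6402; -0.0759 0.7822 -0.6184; 0.7762 0.4357 0.4558]
after S2 (compose_so3): [-0.1103 0.9695 0.2188; -0.0589 0.2134 -0.9752; -0.9921 -0.1205 0.0336]
after S3 (compose_so3): [0.8009 0.5218 0.2936; -0.2978 0.7726 -0.5607; -0.5195 0.3617 0.7742]
after S4 (compose_so3): [-0.0586 -0.3007 0.9519; -0.3277 -0.8949 -0.3028; 0.9430 -0.3297 -0.0461]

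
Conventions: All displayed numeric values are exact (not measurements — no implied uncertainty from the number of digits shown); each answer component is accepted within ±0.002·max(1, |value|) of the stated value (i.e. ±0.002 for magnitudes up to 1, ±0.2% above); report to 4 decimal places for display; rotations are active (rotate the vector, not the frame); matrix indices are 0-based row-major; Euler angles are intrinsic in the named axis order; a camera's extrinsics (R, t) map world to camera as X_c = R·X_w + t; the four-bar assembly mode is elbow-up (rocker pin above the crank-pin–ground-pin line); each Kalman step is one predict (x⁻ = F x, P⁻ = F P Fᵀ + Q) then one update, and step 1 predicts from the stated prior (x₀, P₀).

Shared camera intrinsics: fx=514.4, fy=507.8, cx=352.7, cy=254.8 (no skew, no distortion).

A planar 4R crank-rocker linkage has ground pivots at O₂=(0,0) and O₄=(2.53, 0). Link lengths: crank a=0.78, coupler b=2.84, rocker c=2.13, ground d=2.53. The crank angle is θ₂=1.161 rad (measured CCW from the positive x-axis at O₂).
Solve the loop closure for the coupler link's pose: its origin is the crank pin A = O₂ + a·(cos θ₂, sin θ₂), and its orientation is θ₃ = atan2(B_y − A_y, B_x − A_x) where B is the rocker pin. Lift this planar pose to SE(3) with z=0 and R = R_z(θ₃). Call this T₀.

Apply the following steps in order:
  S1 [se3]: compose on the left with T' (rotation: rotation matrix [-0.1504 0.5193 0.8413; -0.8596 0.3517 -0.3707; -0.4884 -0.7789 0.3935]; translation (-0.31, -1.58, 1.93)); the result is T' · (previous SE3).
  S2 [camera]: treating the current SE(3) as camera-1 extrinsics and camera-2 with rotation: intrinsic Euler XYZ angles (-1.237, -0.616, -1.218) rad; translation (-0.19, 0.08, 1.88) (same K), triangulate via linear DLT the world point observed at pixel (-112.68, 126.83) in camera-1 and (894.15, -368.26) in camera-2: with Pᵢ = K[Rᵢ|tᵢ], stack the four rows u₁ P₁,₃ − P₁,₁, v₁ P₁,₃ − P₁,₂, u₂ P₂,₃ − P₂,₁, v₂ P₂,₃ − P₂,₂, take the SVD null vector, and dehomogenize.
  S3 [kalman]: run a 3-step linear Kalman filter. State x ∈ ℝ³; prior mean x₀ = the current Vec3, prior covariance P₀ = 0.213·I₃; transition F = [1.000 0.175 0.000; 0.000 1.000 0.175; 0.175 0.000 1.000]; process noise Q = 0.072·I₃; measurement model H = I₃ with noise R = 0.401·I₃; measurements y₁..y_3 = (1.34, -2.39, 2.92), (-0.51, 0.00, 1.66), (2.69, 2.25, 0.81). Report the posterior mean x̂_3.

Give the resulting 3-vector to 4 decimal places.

result = (0.9601, 0.7677, 1.0382)

source (fourbar_fk): coupler pose = R=[0.8701 -0.4928 0.0000; 0.4928 0.8701 0.0000; 0.0000 0.0000 1.0000], t=(0.3108, 0.7154, 0.0000)
after S1 (compose_se3): R=[0.1251 0.5259 0.8413; -0.5746 0.7296 -0.3707; -0.8088 -0.4370 0.3935], t=(0.0148, -1.5955, 1.2210)
after S2 (triangulate): (-0.9085, 0.3107, -1.4292)
after S3 (kf_track): (0.9601, 0.7677, 1.0382)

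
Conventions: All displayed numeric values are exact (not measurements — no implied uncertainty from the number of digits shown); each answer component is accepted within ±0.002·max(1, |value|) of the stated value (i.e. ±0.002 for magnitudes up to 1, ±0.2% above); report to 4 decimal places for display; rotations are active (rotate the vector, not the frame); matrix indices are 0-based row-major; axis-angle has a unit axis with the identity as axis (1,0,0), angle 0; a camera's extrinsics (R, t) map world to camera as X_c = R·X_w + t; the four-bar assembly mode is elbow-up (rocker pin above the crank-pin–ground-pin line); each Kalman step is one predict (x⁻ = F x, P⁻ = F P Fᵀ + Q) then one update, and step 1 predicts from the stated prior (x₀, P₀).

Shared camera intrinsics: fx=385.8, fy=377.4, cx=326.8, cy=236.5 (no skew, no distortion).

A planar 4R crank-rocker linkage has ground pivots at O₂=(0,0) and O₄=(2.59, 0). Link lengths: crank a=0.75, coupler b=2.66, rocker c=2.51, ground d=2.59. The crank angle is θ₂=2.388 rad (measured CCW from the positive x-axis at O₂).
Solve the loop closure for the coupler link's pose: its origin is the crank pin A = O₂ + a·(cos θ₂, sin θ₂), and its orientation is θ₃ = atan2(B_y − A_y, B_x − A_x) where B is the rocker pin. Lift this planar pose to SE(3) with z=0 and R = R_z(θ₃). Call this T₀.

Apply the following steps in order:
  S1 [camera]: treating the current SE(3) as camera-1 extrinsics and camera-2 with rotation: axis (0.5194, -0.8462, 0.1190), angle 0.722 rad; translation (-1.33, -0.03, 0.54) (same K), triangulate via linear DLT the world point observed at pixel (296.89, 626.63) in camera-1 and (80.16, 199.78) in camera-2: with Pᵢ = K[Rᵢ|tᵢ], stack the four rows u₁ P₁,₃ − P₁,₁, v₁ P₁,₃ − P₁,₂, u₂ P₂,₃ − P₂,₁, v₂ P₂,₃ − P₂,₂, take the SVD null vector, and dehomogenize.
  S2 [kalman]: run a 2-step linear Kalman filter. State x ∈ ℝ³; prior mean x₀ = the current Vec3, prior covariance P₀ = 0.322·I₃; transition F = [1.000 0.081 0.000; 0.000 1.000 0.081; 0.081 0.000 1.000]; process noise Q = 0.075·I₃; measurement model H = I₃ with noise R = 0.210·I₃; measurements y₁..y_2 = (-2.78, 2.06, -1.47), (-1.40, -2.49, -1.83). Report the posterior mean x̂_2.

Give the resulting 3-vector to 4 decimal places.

result = (-1.4834, -0.5899, -1.2972)

source (fourbar_fk): coupler pose = R=[0.7585 -0.6517 0.0000; 0.6517 0.7585 0.0000; 0.0000 0.0000 1.0000], t=(-0.5469, 0.5132, 0.0000)
after S1 (triangulate): (0.8954, 0.3606, 1.3255)
after S2 (kf_track): (-1.4834, -0.5899, -1.2972)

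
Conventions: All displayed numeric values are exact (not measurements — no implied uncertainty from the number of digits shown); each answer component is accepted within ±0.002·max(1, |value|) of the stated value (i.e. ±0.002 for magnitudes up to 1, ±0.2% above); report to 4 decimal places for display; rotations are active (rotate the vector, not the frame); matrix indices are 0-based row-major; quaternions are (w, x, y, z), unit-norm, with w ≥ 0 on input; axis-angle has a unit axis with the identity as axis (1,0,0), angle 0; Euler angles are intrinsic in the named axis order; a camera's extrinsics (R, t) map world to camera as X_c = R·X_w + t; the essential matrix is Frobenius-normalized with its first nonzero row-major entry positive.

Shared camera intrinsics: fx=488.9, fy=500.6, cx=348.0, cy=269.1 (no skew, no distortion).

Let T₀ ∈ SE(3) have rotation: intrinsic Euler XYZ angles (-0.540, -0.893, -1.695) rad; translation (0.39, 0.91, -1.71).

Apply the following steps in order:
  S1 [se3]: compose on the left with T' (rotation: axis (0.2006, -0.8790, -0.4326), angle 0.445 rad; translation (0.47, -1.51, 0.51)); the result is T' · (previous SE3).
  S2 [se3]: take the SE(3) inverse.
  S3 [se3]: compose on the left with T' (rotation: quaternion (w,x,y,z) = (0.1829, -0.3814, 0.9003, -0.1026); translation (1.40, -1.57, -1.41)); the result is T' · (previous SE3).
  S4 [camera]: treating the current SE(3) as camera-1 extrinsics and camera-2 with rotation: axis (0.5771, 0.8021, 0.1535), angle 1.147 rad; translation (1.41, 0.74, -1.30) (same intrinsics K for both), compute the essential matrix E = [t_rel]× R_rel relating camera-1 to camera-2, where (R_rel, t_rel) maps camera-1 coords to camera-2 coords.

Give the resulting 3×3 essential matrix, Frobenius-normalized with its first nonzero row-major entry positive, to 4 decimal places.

matrix = [0.4341 0.3510 0.0233; 0.1815 -0.5079 0.4074; 0.4353 0.0899 0.1826]

after S1 (compose_se3): R=[-0.3880 0.3322 -0.8597; -0.8860 0.1223 0.4472; 0.2537 0.9352 0.2469], t=(1.6388, -0.6151, -0.8081)
after S2 (invert_se3): R=[-0.3880 -0.8860 0.2537; 0.3322 0.1223 0.9352; -0.8597 0.4472 0.2469], t=(0.2959, 0.2865, 1.8835)
after S3 (compose_se3): R=[-0.3169 0.6718 -0.6695; 0.5485 0.7057 0.4485; 0.7738 -0.2250 -0.5921], t=(1.7917, -1.6723, -3.2950)
after S4 (essential): [0.4341 0.3510 0.0233; 0.1815 -0.5079 0.4074; 0.4353 0.0899 0.1826]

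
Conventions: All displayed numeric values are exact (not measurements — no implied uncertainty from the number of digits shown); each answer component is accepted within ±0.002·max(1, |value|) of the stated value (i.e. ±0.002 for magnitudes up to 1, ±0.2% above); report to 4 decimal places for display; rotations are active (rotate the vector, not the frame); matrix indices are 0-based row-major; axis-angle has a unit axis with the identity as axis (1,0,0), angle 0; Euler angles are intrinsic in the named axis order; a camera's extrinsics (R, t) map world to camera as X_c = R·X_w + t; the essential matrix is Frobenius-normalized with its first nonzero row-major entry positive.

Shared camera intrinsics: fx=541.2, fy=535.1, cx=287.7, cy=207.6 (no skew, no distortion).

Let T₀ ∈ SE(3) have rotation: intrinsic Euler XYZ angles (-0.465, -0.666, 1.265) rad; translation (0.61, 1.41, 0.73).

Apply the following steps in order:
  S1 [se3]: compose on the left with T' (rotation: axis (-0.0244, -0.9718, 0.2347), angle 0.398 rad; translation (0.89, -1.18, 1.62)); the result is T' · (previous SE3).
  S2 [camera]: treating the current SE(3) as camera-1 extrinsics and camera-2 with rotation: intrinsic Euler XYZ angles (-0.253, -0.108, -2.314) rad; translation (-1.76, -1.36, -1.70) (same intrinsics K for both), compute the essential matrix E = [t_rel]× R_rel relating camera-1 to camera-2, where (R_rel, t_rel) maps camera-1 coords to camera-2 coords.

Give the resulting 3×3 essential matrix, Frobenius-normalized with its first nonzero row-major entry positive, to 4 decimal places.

matrix = [0.5727 -0.3960 0.1075; 0.1559 0.1636 0.1409; -0.2601 -0.5056 -0.3309]

after S1 (compose_se3): R=[0.2334 -0.4422 -0.8660; 0.9559 -0.0592 0.2878; -0.1785 -0.8950 0.4088], t=(1.0514, 0.2744, 2.4871)
after S2 (essential): [0.5727 -0.3960 0.1075; 0.1559 0.1636 0.1409; -0.2601 -0.5056 -0.3309]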